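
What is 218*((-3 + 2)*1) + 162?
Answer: -56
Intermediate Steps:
218*((-3 + 2)*1) + 162 = 218*(-1*1) + 162 = 218*(-1) + 162 = -218 + 162 = -56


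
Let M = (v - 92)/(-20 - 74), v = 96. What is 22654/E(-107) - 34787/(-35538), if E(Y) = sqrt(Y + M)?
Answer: 34787/35538 - 22654*I*sqrt(26273)/1677 ≈ 0.97887 - 2189.6*I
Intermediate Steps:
M = -2/47 (M = (96 - 92)/(-20 - 74) = 4/(-94) = 4*(-1/94) = -2/47 ≈ -0.042553)
E(Y) = sqrt(-2/47 + Y) (E(Y) = sqrt(Y - 2/47) = sqrt(-2/47 + Y))
22654/E(-107) - 34787/(-35538) = 22654/((sqrt(-94 + 2209*(-107))/47)) - 34787/(-35538) = 22654/((sqrt(-94 - 236363)/47)) - 34787*(-1/35538) = 22654/((sqrt(-236457)/47)) + 34787/35538 = 22654/(((3*I*sqrt(26273))/47)) + 34787/35538 = 22654/((3*I*sqrt(26273)/47)) + 34787/35538 = 22654*(-I*sqrt(26273)/1677) + 34787/35538 = -22654*I*sqrt(26273)/1677 + 34787/35538 = 34787/35538 - 22654*I*sqrt(26273)/1677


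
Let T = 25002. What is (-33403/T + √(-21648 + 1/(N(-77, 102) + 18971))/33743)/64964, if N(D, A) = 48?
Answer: -33403/1624229928 + I*√7830565651909/41691174312788 ≈ -2.0565e-5 + 6.712e-8*I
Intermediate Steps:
(-33403/T + √(-21648 + 1/(N(-77, 102) + 18971))/33743)/64964 = (-33403/25002 + √(-21648 + 1/(48 + 18971))/33743)/64964 = (-33403*1/25002 + √(-21648 + 1/19019)*(1/33743))*(1/64964) = (-33403/25002 + √(-21648 + 1/19019)*(1/33743))*(1/64964) = (-33403/25002 + √(-411723311/19019)*(1/33743))*(1/64964) = (-33403/25002 + (I*√7830565651909/19019)*(1/33743))*(1/64964) = (-33403/25002 + I*√7830565651909/641758117)*(1/64964) = -33403/1624229928 + I*√7830565651909/41691174312788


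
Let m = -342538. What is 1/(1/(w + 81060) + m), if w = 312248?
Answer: -393308/134722935703 ≈ -2.9194e-6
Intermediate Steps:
1/(1/(w + 81060) + m) = 1/(1/(312248 + 81060) - 342538) = 1/(1/393308 - 342538) = 1/(-134722935703/393308) = -393308/134722935703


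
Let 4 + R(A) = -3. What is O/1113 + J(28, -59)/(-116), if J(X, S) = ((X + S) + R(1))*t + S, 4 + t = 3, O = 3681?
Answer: 150123/43036 ≈ 3.4883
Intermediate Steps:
R(A) = -7 (R(A) = -4 - 3 = -7)
t = -1 (t = -4 + 3 = -1)
J(X, S) = 7 - X (J(X, S) = ((X + S) - 7)*(-1) + S = ((S + X) - 7)*(-1) + S = (-7 + S + X)*(-1) + S = (7 - S - X) + S = 7 - X)
O/1113 + J(28, -59)/(-116) = 3681/1113 + (7 - 1*28)/(-116) = 3681*(1/1113) + (7 - 28)*(-1/116) = 1227/371 - 21*(-1/116) = 1227/371 + 21/116 = 150123/43036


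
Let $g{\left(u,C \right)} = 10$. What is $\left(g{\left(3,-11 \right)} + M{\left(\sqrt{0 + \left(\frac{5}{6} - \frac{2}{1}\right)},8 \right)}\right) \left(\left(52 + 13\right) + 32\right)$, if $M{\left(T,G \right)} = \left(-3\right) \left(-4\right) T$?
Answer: $970 + 194 i \sqrt{42} \approx 970.0 + 1257.3 i$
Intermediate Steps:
$M{\left(T,G \right)} = 12 T$
$\left(g{\left(3,-11 \right)} + M{\left(\sqrt{0 + \left(\frac{5}{6} - \frac{2}{1}\right)},8 \right)}\right) \left(\left(52 + 13\right) + 32\right) = \left(10 + 12 \sqrt{0 + \left(\frac{5}{6} - \frac{2}{1}\right)}\right) \left(\left(52 + 13\right) + 32\right) = \left(10 + 12 \sqrt{0 + \left(5 \cdot \frac{1}{6} - 2\right)}\right) \left(65 + 32\right) = \left(10 + 12 \sqrt{0 + \left(\frac{5}{6} - 2\right)}\right) 97 = \left(10 + 12 \sqrt{0 - \frac{7}{6}}\right) 97 = \left(10 + 12 \sqrt{- \frac{7}{6}}\right) 97 = \left(10 + 12 \frac{i \sqrt{42}}{6}\right) 97 = \left(10 + 2 i \sqrt{42}\right) 97 = 970 + 194 i \sqrt{42}$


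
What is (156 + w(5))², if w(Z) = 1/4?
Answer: 390625/16 ≈ 24414.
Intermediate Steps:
w(Z) = ¼
(156 + w(5))² = (156 + ¼)² = (625/4)² = 390625/16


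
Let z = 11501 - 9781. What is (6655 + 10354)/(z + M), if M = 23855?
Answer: 17009/25575 ≈ 0.66506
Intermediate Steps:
z = 1720
(6655 + 10354)/(z + M) = (6655 + 10354)/(1720 + 23855) = 17009/25575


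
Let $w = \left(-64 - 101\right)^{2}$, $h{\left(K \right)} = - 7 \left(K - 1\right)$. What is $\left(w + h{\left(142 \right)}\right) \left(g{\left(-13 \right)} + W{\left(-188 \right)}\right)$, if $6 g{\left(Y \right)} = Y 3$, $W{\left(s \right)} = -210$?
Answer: $-5680527$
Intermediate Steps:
$g{\left(Y \right)} = \frac{Y}{2}$ ($g{\left(Y \right)} = \frac{Y 3}{6} = \frac{3 Y}{6} = \frac{Y}{2}$)
$h{\left(K \right)} = 7 - 7 K$ ($h{\left(K \right)} = - 7 \left(-1 + K\right) = 7 - 7 K$)
$w = 27225$ ($w = \left(-165\right)^{2} = 27225$)
$\left(w + h{\left(142 \right)}\right) \left(g{\left(-13 \right)} + W{\left(-188 \right)}\right) = \left(27225 + \left(7 - 994\right)\right) \left(\frac{1}{2} \left(-13\right) - 210\right) = \left(27225 + \left(7 - 994\right)\right) \left(- \frac{13}{2} - 210\right) = \left(27225 - 987\right) \left(- \frac{433}{2}\right) = 26238 \left(- \frac{433}{2}\right) = -5680527$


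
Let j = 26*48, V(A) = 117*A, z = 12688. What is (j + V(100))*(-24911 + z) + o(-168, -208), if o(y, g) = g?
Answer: -158263612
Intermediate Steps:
j = 1248
(j + V(100))*(-24911 + z) + o(-168, -208) = (1248 + 117*100)*(-24911 + 12688) - 208 = (1248 + 11700)*(-12223) - 208 = 12948*(-12223) - 208 = -158263404 - 208 = -158263612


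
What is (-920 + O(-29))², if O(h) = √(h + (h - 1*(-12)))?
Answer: (920 - I*√46)² ≈ 8.4635e+5 - 1.248e+4*I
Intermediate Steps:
O(h) = √(12 + 2*h) (O(h) = √(h + (h + 12)) = √(h + (12 + h)) = √(12 + 2*h))
(-920 + O(-29))² = (-920 + √(12 + 2*(-29)))² = (-920 + √(12 - 58))² = (-920 + √(-46))² = (-920 + I*√46)²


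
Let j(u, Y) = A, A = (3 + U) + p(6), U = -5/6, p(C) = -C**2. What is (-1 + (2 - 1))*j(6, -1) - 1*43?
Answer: -43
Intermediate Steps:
U = -5/6 (U = -5*1/6 = -5/6 ≈ -0.83333)
A = -203/6 (A = (3 - 5/6) - 1*6**2 = 13/6 - 1*36 = 13/6 - 36 = -203/6 ≈ -33.833)
j(u, Y) = -203/6
(-1 + (2 - 1))*j(6, -1) - 1*43 = (-1 + (2 - 1))*(-203/6) - 1*43 = (-1 + 1)*(-203/6) - 43 = 0*(-203/6) - 43 = 0 - 43 = -43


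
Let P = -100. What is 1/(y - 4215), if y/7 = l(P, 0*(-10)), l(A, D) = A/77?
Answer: -11/46465 ≈ -0.00023674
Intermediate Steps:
l(A, D) = A/77 (l(A, D) = A*(1/77) = A/77)
y = -100/11 (y = 7*((1/77)*(-100)) = 7*(-100/77) = -100/11 ≈ -9.0909)
1/(y - 4215) = 1/(-100/11 - 4215) = 1/(-46465/11) = -11/46465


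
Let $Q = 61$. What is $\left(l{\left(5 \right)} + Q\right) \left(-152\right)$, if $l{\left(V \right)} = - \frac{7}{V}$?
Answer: $- \frac{45296}{5} \approx -9059.2$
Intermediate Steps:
$\left(l{\left(5 \right)} + Q\right) \left(-152\right) = \left(- \frac{7}{5} + 61\right) \left(-152\right) = \frac{298}{5} \left(-152\right) = - \frac{45296}{5}$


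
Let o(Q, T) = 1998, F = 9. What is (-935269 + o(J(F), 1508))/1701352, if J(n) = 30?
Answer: -933271/1701352 ≈ -0.54855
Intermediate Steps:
(-935269 + o(J(F), 1508))/1701352 = (-935269 + 1998)/1701352 = -933271*1/1701352 = -933271/1701352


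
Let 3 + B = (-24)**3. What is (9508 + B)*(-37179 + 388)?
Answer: 158900329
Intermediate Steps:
B = -13827 (B = -3 + (-24)**3 = -3 - 13824 = -13827)
(9508 + B)*(-37179 + 388) = (9508 - 13827)*(-37179 + 388) = -4319*(-36791) = 158900329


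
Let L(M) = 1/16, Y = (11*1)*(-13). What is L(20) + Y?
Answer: -2287/16 ≈ -142.94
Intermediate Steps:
Y = -143 (Y = 11*(-13) = -143)
L(M) = 1/16
L(20) + Y = 1/16 - 143 = -2287/16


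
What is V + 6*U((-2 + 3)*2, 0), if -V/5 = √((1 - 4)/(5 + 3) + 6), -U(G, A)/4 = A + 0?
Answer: -15*√10/4 ≈ -11.859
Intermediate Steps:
U(G, A) = -4*A (U(G, A) = -4*(A + 0) = -4*A)
V = -15*√10/4 (V = -5*√((1 - 4)/(5 + 3) + 6) = -5*√(-3/8 + 6) = -15*√10/4 ≈ -11.859)
V + 6*U((-2 + 3)*2, 0) = -15*√10/4 + 6*(-4*0) = -15*√10/4 + 6*0 = -15*√10/4 + 0 = -15*√10/4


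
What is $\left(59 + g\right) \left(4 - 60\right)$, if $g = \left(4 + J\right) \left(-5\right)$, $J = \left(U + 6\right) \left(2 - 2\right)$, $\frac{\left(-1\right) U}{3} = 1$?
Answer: $-2184$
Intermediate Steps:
$U = -3$ ($U = \left(-3\right) 1 = -3$)
$J = 0$ ($J = \left(-3 + 6\right) \left(2 - 2\right) = 3 \cdot 0 = 0$)
$g = -20$ ($g = \left(4 + 0\right) \left(-5\right) = 4 \left(-5\right) = -20$)
$\left(59 + g\right) \left(4 - 60\right) = \left(59 - 20\right) \left(4 - 60\right) = 39 \left(4 - 60\right) = 39 \left(-56\right) = -2184$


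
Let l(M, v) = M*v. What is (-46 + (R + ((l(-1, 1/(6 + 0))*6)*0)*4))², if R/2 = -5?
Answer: 3136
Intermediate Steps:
R = -10 (R = 2*(-5) = -10)
(-46 + (R + ((l(-1, 1/(6 + 0))*6)*0)*4))² = (-46 + (-10 + ((-1/(6 + 0)*6)*0)*4))² = (-46 + (-10 + ((-1/6*6)*0)*4))² = (-46 + (-10 + ((-1*⅙*6)*0)*4))² = (-46 + (-10 + (-⅙*6*0)*4))² = (-46 + (-10 - 1*0*4))² = (-46 + (-10 + 0*4))² = (-46 + (-10 + 0))² = (-46 - 10)² = (-56)² = 3136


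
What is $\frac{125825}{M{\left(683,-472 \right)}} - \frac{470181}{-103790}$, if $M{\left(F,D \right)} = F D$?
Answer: $\frac{69257846653}{16729702520} \approx 4.1398$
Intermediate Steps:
$M{\left(F,D \right)} = D F$
$\frac{125825}{M{\left(683,-472 \right)}} - \frac{470181}{-103790} = \frac{125825}{\left(-472\right) 683} - \frac{470181}{-103790} = \frac{125825}{-322376} - - \frac{470181}{103790} = 125825 \left(- \frac{1}{322376}\right) + \frac{470181}{103790} = - \frac{125825}{322376} + \frac{470181}{103790} = \frac{69257846653}{16729702520}$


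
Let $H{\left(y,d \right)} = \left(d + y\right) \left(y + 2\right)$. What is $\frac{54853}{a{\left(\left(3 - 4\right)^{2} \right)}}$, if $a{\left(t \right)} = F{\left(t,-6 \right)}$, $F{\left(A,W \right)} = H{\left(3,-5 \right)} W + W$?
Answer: $\frac{54853}{54} \approx 1015.8$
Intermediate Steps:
$H{\left(y,d \right)} = \left(2 + y\right) \left(d + y\right)$ ($H{\left(y,d \right)} = \left(d + y\right) \left(2 + y\right) = \left(2 + y\right) \left(d + y\right)$)
$F{\left(A,W \right)} = - 9 W$ ($F{\left(A,W \right)} = \left(3^{2} + 2 \left(-5\right) + 2 \cdot 3 - 15\right) W + W = \left(9 - 10 + 6 - 15\right) W + W = - 10 W + W = - 9 W$)
$a{\left(t \right)} = 54$ ($a{\left(t \right)} = \left(-9\right) \left(-6\right) = 54$)
$\frac{54853}{a{\left(\left(3 - 4\right)^{2} \right)}} = \frac{54853}{54}$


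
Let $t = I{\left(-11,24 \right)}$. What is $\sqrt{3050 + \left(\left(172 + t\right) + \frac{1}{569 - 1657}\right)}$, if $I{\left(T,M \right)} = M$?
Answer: $\frac{\sqrt{60037999}}{136} \approx 56.974$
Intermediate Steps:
$t = 24$
$\sqrt{3050 + \left(\left(172 + t\right) + \frac{1}{569 - 1657}\right)} = \sqrt{3050 + \left(\left(172 + 24\right) + \frac{1}{569 - 1657}\right)} = \sqrt{3050 + \left(196 + \frac{1}{-1088}\right)} = \sqrt{3050 + \left(196 - \frac{1}{1088}\right)} = \sqrt{3050 + \frac{213247}{1088}} = \sqrt{\frac{3531647}{1088}} = \frac{\sqrt{60037999}}{136}$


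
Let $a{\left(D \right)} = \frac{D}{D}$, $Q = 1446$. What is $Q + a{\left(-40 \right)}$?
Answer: $1447$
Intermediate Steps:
$a{\left(D \right)} = 1$
$Q + a{\left(-40 \right)} = 1446 + 1 = 1447$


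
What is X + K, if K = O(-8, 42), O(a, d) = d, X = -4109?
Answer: -4067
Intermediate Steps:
K = 42
X + K = -4109 + 42 = -4067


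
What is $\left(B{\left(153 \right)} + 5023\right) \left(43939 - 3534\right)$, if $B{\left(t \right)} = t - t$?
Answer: $202954315$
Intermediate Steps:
$B{\left(t \right)} = 0$
$\left(B{\left(153 \right)} + 5023\right) \left(43939 - 3534\right) = \left(0 + 5023\right) \left(43939 - 3534\right) = 5023 \cdot 40405 = 202954315$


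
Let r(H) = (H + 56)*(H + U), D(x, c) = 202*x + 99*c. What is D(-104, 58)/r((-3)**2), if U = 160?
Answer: -15266/10985 ≈ -1.3897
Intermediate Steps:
D(x, c) = 99*c + 202*x
r(H) = (56 + H)*(160 + H) (r(H) = (H + 56)*(H + 160) = (56 + H)*(160 + H))
D(-104, 58)/r((-3)**2) = (99*58 + 202*(-104))/(8960 + ((-3)**2)**2 + 216*(-3)**2) = (5742 - 21008)/(8960 + 9**2 + 216*9) = -15266/(8960 + 81 + 1944) = -15266/10985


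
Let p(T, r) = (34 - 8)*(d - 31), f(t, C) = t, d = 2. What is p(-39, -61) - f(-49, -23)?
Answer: -705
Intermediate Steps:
p(T, r) = -754 (p(T, r) = (34 - 8)*(2 - 31) = 26*(-29) = -754)
p(-39, -61) - f(-49, -23) = -754 - 1*(-49) = -754 + 49 = -705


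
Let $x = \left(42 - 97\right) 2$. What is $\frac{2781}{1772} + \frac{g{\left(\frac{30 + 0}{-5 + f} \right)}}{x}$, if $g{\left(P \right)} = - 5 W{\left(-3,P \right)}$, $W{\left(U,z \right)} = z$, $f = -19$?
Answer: $\frac{58967}{38984} \approx 1.5126$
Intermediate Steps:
$g{\left(P \right)} = - 5 P$
$x = -110$ ($x = \left(42 - 97\right) 2 = \left(-55\right) 2 = -110$)
$\frac{2781}{1772} + \frac{g{\left(\frac{30 + 0}{-5 + f} \right)}}{x} = \frac{2781}{1772} + \frac{\left(-5\right) \frac{30 + 0}{-5 - 19}}{-110} = 2781 \cdot \frac{1}{1772} + - 5 \frac{30}{-24} \left(- \frac{1}{110}\right) = \frac{2781}{1772} + - 5 \cdot 30 \left(- \frac{1}{24}\right) \left(- \frac{1}{110}\right) = \frac{2781}{1772} + \left(-5\right) \left(- \frac{5}{4}\right) \left(- \frac{1}{110}\right) = \frac{2781}{1772} + \frac{25}{4} \left(- \frac{1}{110}\right) = \frac{2781}{1772} - \frac{5}{88} = \frac{58967}{38984}$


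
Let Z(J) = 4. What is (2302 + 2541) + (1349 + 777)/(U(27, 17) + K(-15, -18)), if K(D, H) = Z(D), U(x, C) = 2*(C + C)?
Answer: 175411/36 ≈ 4872.5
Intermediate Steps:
U(x, C) = 4*C (U(x, C) = 2*(2*C) = 4*C)
K(D, H) = 4
(2302 + 2541) + (1349 + 777)/(U(27, 17) + K(-15, -18)) = (2302 + 2541) + (1349 + 777)/(4*17 + 4) = 4843 + 2126/(68 + 4) = 4843 + 2126/72 = 4843 + 2126*(1/72) = 4843 + 1063/36 = 175411/36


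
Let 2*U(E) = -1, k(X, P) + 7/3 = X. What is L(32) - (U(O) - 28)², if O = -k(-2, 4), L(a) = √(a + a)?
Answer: -3217/4 ≈ -804.25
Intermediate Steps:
k(X, P) = -7/3 + X
L(a) = √2*√a (L(a) = √(2*a) = √2*√a)
O = 13/3 (O = -(-7/3 - 2) = -1*(-13/3) = 13/3 ≈ 4.3333)
U(E) = -½ (U(E) = (½)*(-1) = -½)
L(32) - (U(O) - 28)² = √2*√32 - (-½ - 28)² = √2*(4*√2) - (-57/2)² = 8 - 1*3249/4 = 8 - 3249/4 = -3217/4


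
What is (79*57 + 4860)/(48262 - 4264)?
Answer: 3121/14666 ≈ 0.21281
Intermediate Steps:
(79*57 + 4860)/(48262 - 4264) = (4503 + 4860)/43998 = 9363*(1/43998) = 3121/14666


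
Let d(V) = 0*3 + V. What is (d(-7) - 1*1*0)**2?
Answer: 49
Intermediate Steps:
d(V) = V (d(V) = 0 + V = V)
(d(-7) - 1*1*0)**2 = (-7 - 1*1*0)**2 = (-7 - 1*0)**2 = (-7 + 0)**2 = (-7)**2 = 49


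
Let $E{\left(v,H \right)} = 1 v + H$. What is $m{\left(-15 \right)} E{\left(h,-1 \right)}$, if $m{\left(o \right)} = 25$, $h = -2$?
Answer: $-75$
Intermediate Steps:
$E{\left(v,H \right)} = H + v$ ($E{\left(v,H \right)} = v + H = H + v$)
$m{\left(-15 \right)} E{\left(h,-1 \right)} = 25 \left(-1 - 2\right) = 25 \left(-3\right) = -75$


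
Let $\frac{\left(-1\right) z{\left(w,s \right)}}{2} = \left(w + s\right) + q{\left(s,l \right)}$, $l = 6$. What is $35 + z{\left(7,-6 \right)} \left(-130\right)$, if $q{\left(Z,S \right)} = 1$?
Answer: $555$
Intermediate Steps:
$z{\left(w,s \right)} = -2 - 2 s - 2 w$ ($z{\left(w,s \right)} = - 2 \left(\left(w + s\right) + 1\right) = - 2 \left(\left(s + w\right) + 1\right) = - 2 \left(1 + s + w\right) = -2 - 2 s - 2 w$)
$35 + z{\left(7,-6 \right)} \left(-130\right) = 35 + \left(-2 - -12 - 14\right) \left(-130\right) = 35 + \left(-2 + 12 - 14\right) \left(-130\right) = 35 - -520 = 35 + 520 = 555$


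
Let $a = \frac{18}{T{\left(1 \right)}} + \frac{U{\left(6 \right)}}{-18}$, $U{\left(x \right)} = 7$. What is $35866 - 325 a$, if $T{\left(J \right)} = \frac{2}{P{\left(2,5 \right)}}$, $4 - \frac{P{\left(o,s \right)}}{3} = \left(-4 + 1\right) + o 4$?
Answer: $\frac{805813}{18} \approx 44767.0$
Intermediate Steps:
$P{\left(o,s \right)} = 21 - 12 o$ ($P{\left(o,s \right)} = 12 - 3 \left(\left(-4 + 1\right) + o 4\right) = 12 - 3 \left(-3 + 4 o\right) = 12 - \left(-9 + 12 o\right) = 21 - 12 o$)
$T{\left(J \right)} = - \frac{2}{3}$ ($T{\left(J \right)} = \frac{2}{21 - 24} = \frac{2}{-3} = 2 \left(- \frac{1}{3}\right) = - \frac{2}{3}$)
$a = - \frac{493}{18}$ ($a = \frac{18}{- \frac{2}{3}} + \frac{7}{-18} = 18 \left(- \frac{3}{2}\right) + 7 \left(- \frac{1}{18}\right) = -27 - \frac{7}{18} = - \frac{493}{18} \approx -27.389$)
$35866 - 325 a = 35866 - - \frac{160225}{18} = 35866 + \frac{160225}{18} = \frac{805813}{18}$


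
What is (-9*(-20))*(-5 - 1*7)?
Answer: -2160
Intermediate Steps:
(-9*(-20))*(-5 - 1*7) = 180*(-5 - 7) = 180*(-12) = -2160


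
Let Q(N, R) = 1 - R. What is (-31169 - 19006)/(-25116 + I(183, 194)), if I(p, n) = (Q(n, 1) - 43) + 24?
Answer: 10035/5027 ≈ 1.9962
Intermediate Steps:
I(p, n) = -19 (I(p, n) = ((1 - 1*1) - 43) + 24 = ((1 - 1) - 43) + 24 = (0 - 43) + 24 = -43 + 24 = -19)
(-31169 - 19006)/(-25116 + I(183, 194)) = (-31169 - 19006)/(-25116 - 19) = -50175/(-25135) = -50175*(-1/25135) = 10035/5027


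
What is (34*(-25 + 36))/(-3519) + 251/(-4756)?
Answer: -156589/984492 ≈ -0.15906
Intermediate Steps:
(34*(-25 + 36))/(-3519) + 251/(-4756) = (34*11)*(-1/3519) + 251*(-1/4756) = 374*(-1/3519) - 251/4756 = -22/207 - 251/4756 = -156589/984492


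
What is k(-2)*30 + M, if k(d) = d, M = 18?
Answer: -42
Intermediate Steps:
k(-2)*30 + M = -2*30 + 18 = -60 + 18 = -42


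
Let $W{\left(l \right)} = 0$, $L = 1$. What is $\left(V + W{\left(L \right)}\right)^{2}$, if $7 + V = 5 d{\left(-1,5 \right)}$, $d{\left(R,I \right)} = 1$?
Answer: $4$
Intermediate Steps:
$V = -2$ ($V = -7 + 5 \cdot 1 = -7 + 5 = -2$)
$\left(V + W{\left(L \right)}\right)^{2} = \left(-2 + 0\right)^{2} = \left(-2\right)^{2} = 4$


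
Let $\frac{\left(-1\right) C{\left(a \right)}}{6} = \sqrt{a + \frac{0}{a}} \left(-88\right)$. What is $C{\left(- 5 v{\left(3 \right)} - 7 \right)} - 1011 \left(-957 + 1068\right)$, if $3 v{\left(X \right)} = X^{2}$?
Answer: $-112221 + 528 i \sqrt{22} \approx -1.1222 \cdot 10^{5} + 2476.5 i$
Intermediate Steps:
$v{\left(X \right)} = \frac{X^{2}}{3}$
$C{\left(a \right)} = 528 \sqrt{a}$ ($C{\left(a \right)} = - 6 \sqrt{a + \frac{0}{a}} \left(-88\right) = - 6 \sqrt{a + 0} \left(-88\right) = - 6 \sqrt{a} \left(-88\right) = - 6 \left(- 88 \sqrt{a}\right) = 528 \sqrt{a}$)
$C{\left(- 5 v{\left(3 \right)} - 7 \right)} - 1011 \left(-957 + 1068\right) = 528 \sqrt{- 5 \frac{3^{2}}{3} - 7} - 1011 \left(-957 + 1068\right) = 528 \sqrt{- 5 \cdot \frac{1}{3} \cdot 9 - 7} - 1011 \cdot 111 = 528 \sqrt{\left(-5\right) 3 - 7} - 112221 = 528 \sqrt{-15 - 7} - 112221 = 528 \sqrt{-22} - 112221 = 528 i \sqrt{22} - 112221 = -112221 + 528 i \sqrt{22}$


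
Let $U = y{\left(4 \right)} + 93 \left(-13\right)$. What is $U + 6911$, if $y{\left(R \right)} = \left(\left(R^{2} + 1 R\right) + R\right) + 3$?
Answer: $5729$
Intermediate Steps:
$y{\left(R \right)} = 3 + R^{2} + 2 R$ ($y{\left(R \right)} = \left(\left(R^{2} + R\right) + R\right) + 3 = \left(\left(R + R^{2}\right) + R\right) + 3 = \left(R^{2} + 2 R\right) + 3 = 3 + R^{2} + 2 R$)
$U = -1182$ ($U = \left(3 + 4^{2} + 2 \cdot 4\right) + 93 \left(-13\right) = \left(3 + 16 + 8\right) - 1209 = 27 - 1209 = -1182$)
$U + 6911 = -1182 + 6911 = 5729$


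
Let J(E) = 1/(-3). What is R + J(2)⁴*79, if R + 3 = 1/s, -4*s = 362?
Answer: -29846/14661 ≈ -2.0357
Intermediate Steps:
s = -181/2 (s = -¼*362 = -181/2 ≈ -90.500)
R = -545/181 (R = -3 + 1/(-181/2) = -3 - 2/181 = -545/181 ≈ -3.0111)
J(E) = -⅓
R + J(2)⁴*79 = -545/181 + (-⅓)⁴*79 = -545/181 + (1/81)*79 = -545/181 + 79/81 = -29846/14661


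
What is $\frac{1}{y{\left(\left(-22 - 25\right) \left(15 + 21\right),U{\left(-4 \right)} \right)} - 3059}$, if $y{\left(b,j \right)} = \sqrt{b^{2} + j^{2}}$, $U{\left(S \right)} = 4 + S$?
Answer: $- \frac{1}{1367} \approx -0.00073153$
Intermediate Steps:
$\frac{1}{y{\left(\left(-22 - 25\right) \left(15 + 21\right),U{\left(-4 \right)} \right)} - 3059} = \frac{1}{\sqrt{\left(\left(-22 - 25\right) \left(15 + 21\right)\right)^{2} + \left(4 - 4\right)^{2}} - 3059} = \frac{1}{\sqrt{\left(\left(-47\right) 36\right)^{2} + 0^{2}} - 3059} = \frac{1}{\sqrt{\left(-1692\right)^{2} + 0} - 3059} = \frac{1}{\sqrt{2862864 + 0} - 3059} = \frac{1}{\sqrt{2862864} - 3059} = \frac{1}{1692 - 3059} = \frac{1}{-1367} = - \frac{1}{1367}$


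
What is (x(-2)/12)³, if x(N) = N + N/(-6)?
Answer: -125/46656 ≈ -0.0026792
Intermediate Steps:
x(N) = 5*N/6 (x(N) = N + N*(-⅙) = N - N/6 = 5*N/6)
(x(-2)/12)³ = (((⅚)*(-2))/12)³ = (-5/3*1/12)³ = (-5/36)³ = -125/46656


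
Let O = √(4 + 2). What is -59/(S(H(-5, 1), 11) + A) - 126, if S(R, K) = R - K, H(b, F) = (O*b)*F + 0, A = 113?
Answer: -216337/1709 - 295*√6/10254 ≈ -126.66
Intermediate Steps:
O = √6 ≈ 2.4495
H(b, F) = F*b*√6 (H(b, F) = (√6*b)*F + 0 = (b*√6)*F + 0 = F*b*√6 + 0 = F*b*√6)
-59/(S(H(-5, 1), 11) + A) - 126 = -59/((1*(-5)*√6 - 1*11) + 113) - 126 = -59/((-5*√6 - 11) + 113) - 126 = -59/((-11 - 5*√6) + 113) - 126 = -59/(102 - 5*√6) - 126 = -126 - 59/(102 - 5*√6)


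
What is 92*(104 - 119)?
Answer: -1380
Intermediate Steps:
92*(104 - 119) = 92*(-15) = -1380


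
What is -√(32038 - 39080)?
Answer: -I*√7042 ≈ -83.917*I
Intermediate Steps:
-√(32038 - 39080) = -√(-7042) = -I*√7042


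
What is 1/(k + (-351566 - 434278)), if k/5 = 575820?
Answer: 1/2093256 ≈ 4.7772e-7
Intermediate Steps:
k = 2879100 (k = 5*575820 = 2879100)
1/(k + (-351566 - 434278)) = 1/(2879100 + (-351566 - 434278)) = 1/(2879100 - 785844) = 1/2093256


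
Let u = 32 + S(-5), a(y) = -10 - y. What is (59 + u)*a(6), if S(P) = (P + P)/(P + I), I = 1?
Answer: -1496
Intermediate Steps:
S(P) = 2*P/(1 + P) (S(P) = (P + P)/(P + 1) = (2*P)/(1 + P) = 2*P/(1 + P))
u = 69/2 (u = 32 + 2*(-5)/(1 - 5) = 32 + 2*(-5)/(-4) = 32 + 2*(-5)*(-1/4) = 32 + 5/2 = 69/2 ≈ 34.500)
(59 + u)*a(6) = (59 + 69/2)*(-10 - 1*6) = 187*(-10 - 6)/2 = (187/2)*(-16) = -1496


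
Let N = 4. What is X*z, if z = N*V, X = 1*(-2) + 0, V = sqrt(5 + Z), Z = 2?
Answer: -8*sqrt(7) ≈ -21.166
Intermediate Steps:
V = sqrt(7) (V = sqrt(5 + 2) = sqrt(7) ≈ 2.6458)
X = -2 (X = -2 + 0 = -2)
z = 4*sqrt(7) ≈ 10.583
X*z = -8*sqrt(7)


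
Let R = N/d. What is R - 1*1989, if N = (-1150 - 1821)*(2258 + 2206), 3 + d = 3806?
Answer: -20826711/3803 ≈ -5476.4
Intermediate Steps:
d = 3803 (d = -3 + 3806 = 3803)
N = -13262544 (N = -2971*4464 = -13262544)
R = -13262544/3803 ≈ -3487.4
R - 1*1989 = -13262544/3803 - 1*1989 = -13262544/3803 - 1989 = -20826711/3803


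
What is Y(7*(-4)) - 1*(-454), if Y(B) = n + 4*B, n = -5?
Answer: 337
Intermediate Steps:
Y(B) = -5 + 4*B
Y(7*(-4)) - 1*(-454) = (-5 + 4*(7*(-4))) - 1*(-454) = (-5 + 4*(-28)) + 454 = (-5 - 112) + 454 = -117 + 454 = 337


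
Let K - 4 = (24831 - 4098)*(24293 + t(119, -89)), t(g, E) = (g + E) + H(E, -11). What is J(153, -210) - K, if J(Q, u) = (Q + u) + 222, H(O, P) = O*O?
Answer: -668514691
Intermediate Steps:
H(O, P) = O²
t(g, E) = E + g + E² (t(g, E) = (g + E) + E² = (E + g) + E² = E + g + E²)
J(Q, u) = 222 + Q + u
K = 668514856 (K = 4 + (24831 - 4098)*(24293 + (-89 + 119 + (-89)²)) = 4 + 20733*(24293 + (-89 + 119 + 7921)) = 4 + 20733*(24293 + 7951) = 4 + 20733*32244 = 4 + 668514852 = 668514856)
J(153, -210) - K = (222 + 153 - 210) - 1*668514856 = 165 - 668514856 = -668514691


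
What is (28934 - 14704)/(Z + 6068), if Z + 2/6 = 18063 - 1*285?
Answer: 42690/71537 ≈ 0.59675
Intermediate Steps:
Z = 53333/3 (Z = -⅓ + (18063 - 1*285) = -⅓ + (18063 - 285) = -⅓ + 17778 = 53333/3 ≈ 17778.)
(28934 - 14704)/(Z + 6068) = (28934 - 14704)/(53333/3 + 6068) = 14230/(71537/3) = 14230*(3/71537) = 42690/71537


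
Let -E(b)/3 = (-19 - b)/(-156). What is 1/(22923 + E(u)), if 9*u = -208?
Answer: 468/10728001 ≈ 4.3624e-5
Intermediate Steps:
u = -208/9 (u = (1/9)*(-208) = -208/9 ≈ -23.111)
E(b) = -19/52 - b/52 (E(b) = -3*(-19 - b)/(-156) = -3*(-19 - b)*(-1)/156 = -3*(19/156 + b/156) = -19/52 - b/52)
1/(22923 + E(u)) = 1/(22923 + (-19/52 - 1/52*(-208/9))) = 1/(22923 + (-19/52 + 4/9)) = 1/(22923 + 37/468) = 1/(10728001/468) = 468/10728001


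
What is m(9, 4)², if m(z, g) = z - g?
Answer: 25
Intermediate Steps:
m(9, 4)² = (9 - 1*4)² = (9 - 4)² = 5² = 25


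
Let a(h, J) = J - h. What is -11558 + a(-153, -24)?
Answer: -11429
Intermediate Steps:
-11558 + a(-153, -24) = -11558 + (-24 - 1*(-153)) = -11558 + (-24 + 153) = -11558 + 129 = -11429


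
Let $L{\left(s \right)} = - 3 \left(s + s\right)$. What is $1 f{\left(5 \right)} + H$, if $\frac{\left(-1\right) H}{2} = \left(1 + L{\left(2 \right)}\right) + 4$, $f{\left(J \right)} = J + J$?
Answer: $24$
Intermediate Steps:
$L{\left(s \right)} = - 6 s$ ($L{\left(s \right)} = - 3 \cdot 2 s = - 6 s$)
$f{\left(J \right)} = 2 J$
$H = 14$ ($H = - 2 \left(\left(1 - 12\right) + 4\right) = - 2 \left(-11 + 4\right) = \left(-2\right) \left(-7\right) = 14$)
$1 f{\left(5 \right)} + H = 1 \cdot 2 \cdot 5 + 14 = 1 \cdot 10 + 14 = 10 + 14 = 24$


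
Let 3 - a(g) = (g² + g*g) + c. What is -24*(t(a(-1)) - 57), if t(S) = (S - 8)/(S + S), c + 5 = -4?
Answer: 6828/5 ≈ 1365.6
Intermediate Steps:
c = -9 (c = -5 - 4 = -9)
a(g) = 12 - 2*g² (a(g) = 3 - ((g² + g*g) - 9) = 3 - ((g² + g²) - 9) = 3 - (2*g² - 9) = 3 - (-9 + 2*g²) = 3 + (9 - 2*g²) = 12 - 2*g²)
t(S) = (-8 + S)/(2*S) (t(S) = (-8 + S)/((2*S)) = (-8 + S)*(1/(2*S)) = (-8 + S)/(2*S))
-24*(t(a(-1)) - 57) = -24*((-8 + (12 - 2*(-1)²))/(2*(12 - 2*(-1)²)) - 57) = -24*((-8 + (12 - 2*1))/(2*(12 - 2*1)) - 57) = -24*((-8 + (12 - 2))/(2*(12 - 2)) - 57) = -24*((½)*(-8 + 10)/10 - 57) = -24*((½)*(⅒)*2 - 57) = -24*(⅒ - 57) = -24*(-569/10) = 6828/5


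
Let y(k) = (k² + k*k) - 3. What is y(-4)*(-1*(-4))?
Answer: 116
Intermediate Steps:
y(k) = -3 + 2*k² (y(k) = (k² + k²) - 3 = 2*k² - 3 = -3 + 2*k²)
y(-4)*(-1*(-4)) = (-3 + 2*(-4)²)*(-1*(-4)) = (-3 + 2*16)*4 = (-3 + 32)*4 = 29*4 = 116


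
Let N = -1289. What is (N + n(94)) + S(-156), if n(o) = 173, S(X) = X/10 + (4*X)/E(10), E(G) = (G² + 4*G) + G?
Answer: -28394/25 ≈ -1135.8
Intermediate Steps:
E(G) = G² + 5*G
S(X) = 19*X/150 (S(X) = X/10 + (4*X)/((10*(5 + 10))) = X*(⅒) + (4*X)/((10*15)) = X/10 + (4*X)/150 = X/10 + (4*X)*(1/150) = X/10 + 2*X/75 = 19*X/150)
(N + n(94)) + S(-156) = (-1289 + 173) + (19/150)*(-156) = -1116 - 494/25 = -28394/25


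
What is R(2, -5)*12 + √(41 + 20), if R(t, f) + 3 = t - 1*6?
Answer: -84 + √61 ≈ -76.190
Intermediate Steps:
R(t, f) = -9 + t (R(t, f) = -3 + (t - 1*6) = -3 + (t - 6) = -3 + (-6 + t) = -9 + t)
R(2, -5)*12 + √(41 + 20) = (-9 + 2)*12 + √(41 + 20) = -7*12 + √61 = -84 + √61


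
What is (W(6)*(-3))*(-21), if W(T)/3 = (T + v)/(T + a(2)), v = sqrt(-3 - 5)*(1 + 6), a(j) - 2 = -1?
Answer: 162 + 378*I*sqrt(2) ≈ 162.0 + 534.57*I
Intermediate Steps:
a(j) = 1 (a(j) = 2 - 1 = 1)
v = 14*I*sqrt(2) (v = sqrt(-8)*7 = (2*I*sqrt(2))*7 = 14*I*sqrt(2) ≈ 19.799*I)
W(T) = 3*(T + 14*I*sqrt(2))/(1 + T) (W(T) = 3*((T + 14*I*sqrt(2))/(T + 1)) = 3*((T + 14*I*sqrt(2))/(1 + T)) = 3*(T + 14*I*sqrt(2))/(1 + T))
(W(6)*(-3))*(-21) = ((3*(6 + 14*I*sqrt(2))/(1 + 6))*(-3))*(-21) = ((3*(6 + 14*I*sqrt(2))/7)*(-3))*(-21) = ((3*(1/7)*(6 + 14*I*sqrt(2)))*(-3))*(-21) = ((18/7 + 6*I*sqrt(2))*(-3))*(-21) = (-54/7 - 18*I*sqrt(2))*(-21) = 162 + 378*I*sqrt(2)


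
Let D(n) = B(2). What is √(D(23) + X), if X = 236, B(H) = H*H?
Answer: 4*√15 ≈ 15.492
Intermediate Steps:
B(H) = H²
D(n) = 4 (D(n) = 2² = 4)
√(D(23) + X) = √(4 + 236) = √240 = 4*√15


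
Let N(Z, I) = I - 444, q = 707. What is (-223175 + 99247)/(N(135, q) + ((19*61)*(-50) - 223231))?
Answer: 61964/140459 ≈ 0.44115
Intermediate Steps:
N(Z, I) = -444 + I
(-223175 + 99247)/(N(135, q) + ((19*61)*(-50) - 223231)) = (-223175 + 99247)/((-444 + 707) + ((19*61)*(-50) - 223231)) = -123928/(263 + (1159*(-50) - 223231)) = -123928/(263 + (-57950 - 223231)) = -123928/(263 - 281181) = -123928/(-280918) = -123928*(-1/280918) = 61964/140459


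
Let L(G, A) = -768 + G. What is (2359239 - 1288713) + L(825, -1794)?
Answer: 1070583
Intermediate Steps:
(2359239 - 1288713) + L(825, -1794) = (2359239 - 1288713) + (-768 + 825) = 1070526 + 57 = 1070583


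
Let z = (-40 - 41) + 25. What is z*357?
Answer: -19992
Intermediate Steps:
z = -56 (z = -81 + 25 = -56)
z*357 = -56*357 = -19992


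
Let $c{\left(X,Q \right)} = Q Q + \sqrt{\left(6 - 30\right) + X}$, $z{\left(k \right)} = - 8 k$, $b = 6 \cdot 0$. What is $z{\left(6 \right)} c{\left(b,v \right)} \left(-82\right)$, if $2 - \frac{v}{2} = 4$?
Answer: $62976 + 7872 i \sqrt{6} \approx 62976.0 + 19282.0 i$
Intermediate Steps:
$b = 0$
$v = -4$ ($v = 4 - 8 = -4$)
$c{\left(X,Q \right)} = Q^{2} + \sqrt{-24 + X}$ ($c{\left(X,Q \right)} = Q^{2} + \sqrt{\left(6 - 30\right) + X} = Q^{2} + \sqrt{-24 + X}$)
$z{\left(6 \right)} c{\left(b,v \right)} \left(-82\right) = \left(-8\right) 6 \left(\left(-4\right)^{2} + \sqrt{-24 + 0}\right) \left(-82\right) = - 48 \left(16 + \sqrt{-24}\right) \left(-82\right) = - 48 \left(16 + 2 i \sqrt{6}\right) \left(-82\right) = \left(-768 - 96 i \sqrt{6}\right) \left(-82\right) = 62976 + 7872 i \sqrt{6}$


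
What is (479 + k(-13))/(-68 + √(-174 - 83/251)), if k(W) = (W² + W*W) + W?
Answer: -13722672/1204381 - 5628*I*√224143/1204381 ≈ -11.394 - 2.2123*I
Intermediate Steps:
k(W) = W + 2*W² (k(W) = (W² + W²) + W = 2*W² + W = W + 2*W²)
(479 + k(-13))/(-68 + √(-174 - 83/251)) = (479 - 13*(1 + 2*(-13)))/(-68 + √(-174 - 83/251)) = (479 - 13*(1 - 26))/(-68 + √(-174 - 83*1/251)) = (479 - 13*(-25))/(-68 + √(-174 - 83/251)) = (479 + 325)/(-68 + √(-43757/251)) = 804/(-68 + 7*I*√224143/251)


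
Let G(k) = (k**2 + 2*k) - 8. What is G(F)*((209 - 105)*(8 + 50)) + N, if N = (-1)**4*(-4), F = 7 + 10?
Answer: 1900076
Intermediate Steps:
F = 17
N = -4 (N = 1*(-4) = -4)
G(k) = -8 + k**2 + 2*k
G(F)*((209 - 105)*(8 + 50)) + N = (-8 + 17**2 + 2*17)*((209 - 105)*(8 + 50)) - 4 = (-8 + 289 + 34)*(104*58) - 4 = 315*6032 - 4 = 1900080 - 4 = 1900076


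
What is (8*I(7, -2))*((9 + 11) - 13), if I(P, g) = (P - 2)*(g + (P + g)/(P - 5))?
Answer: 140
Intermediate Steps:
I(P, g) = (-2 + P)*(g + (P + g)/(-5 + P))
(8*I(7, -2))*((9 + 11) - 13) = (8*((7² - 2*7 + 8*(-2) - 2*7² - 6*7*(-2))/(-5 + 7)))*((9 + 11) - 13) = (8*((49 - 14 - 16 - 2*49 + 84)/2))*(20 - 13) = (8*((49 - 14 - 16 - 98 + 84)/2))*7 = (8*((½)*5))*7 = (8*(5/2))*7 = 20*7 = 140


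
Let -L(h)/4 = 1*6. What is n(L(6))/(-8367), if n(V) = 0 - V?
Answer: -8/2789 ≈ -0.0028684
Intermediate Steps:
L(h) = -24 (L(h) = -4*6 = -24)
n(V) = -V
n(L(6))/(-8367) = -1*(-24)/(-8367) = 24*(-1/8367) = -8/2789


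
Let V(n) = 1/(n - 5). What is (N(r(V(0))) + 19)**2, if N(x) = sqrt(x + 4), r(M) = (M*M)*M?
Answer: (475 + sqrt(2495))**2/625 ≈ 440.92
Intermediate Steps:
V(n) = 1/(-5 + n)
r(M) = M**3 (r(M) = M**2*M = M**3)
N(x) = sqrt(4 + x)
(N(r(V(0))) + 19)**2 = (sqrt(4 + (1/(-5 + 0))**3) + 19)**2 = (sqrt(4 + (1/(-5))**3) + 19)**2 = (sqrt(4 + (-1/5)**3) + 19)**2 = (sqrt(4 - 1/125) + 19)**2 = (sqrt(499/125) + 19)**2 = (sqrt(2495)/25 + 19)**2 = (19 + sqrt(2495)/25)**2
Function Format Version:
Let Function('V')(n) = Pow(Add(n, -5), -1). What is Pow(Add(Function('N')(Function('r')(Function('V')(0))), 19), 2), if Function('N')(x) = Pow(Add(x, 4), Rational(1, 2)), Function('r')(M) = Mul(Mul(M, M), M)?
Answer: Mul(Rational(1, 625), Pow(Add(475, Pow(2495, Rational(1, 2))), 2)) ≈ 440.92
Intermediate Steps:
Function('V')(n) = Pow(Add(-5, n), -1)
Function('r')(M) = Pow(M, 3) (Function('r')(M) = Mul(Pow(M, 2), M) = Pow(M, 3))
Function('N')(x) = Pow(Add(4, x), Rational(1, 2))
Pow(Add(Function('N')(Function('r')(Function('V')(0))), 19), 2) = Pow(Add(Pow(Add(4, Pow(Pow(Add(-5, 0), -1), 3)), Rational(1, 2)), 19), 2) = Pow(Add(Pow(Add(4, Pow(Pow(-5, -1), 3)), Rational(1, 2)), 19), 2) = Pow(Add(Pow(Add(4, Pow(Rational(-1, 5), 3)), Rational(1, 2)), 19), 2) = Pow(Add(Pow(Add(4, Rational(-1, 125)), Rational(1, 2)), 19), 2) = Pow(Add(Pow(Rational(499, 125), Rational(1, 2)), 19), 2) = Pow(Add(Mul(Rational(1, 25), Pow(2495, Rational(1, 2))), 19), 2) = Pow(Add(19, Mul(Rational(1, 25), Pow(2495, Rational(1, 2)))), 2)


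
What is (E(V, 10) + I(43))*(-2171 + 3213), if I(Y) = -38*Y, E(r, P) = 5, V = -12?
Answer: -1697418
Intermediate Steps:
(E(V, 10) + I(43))*(-2171 + 3213) = (5 - 38*43)*(-2171 + 3213) = (5 - 1634)*1042 = -1629*1042 = -1697418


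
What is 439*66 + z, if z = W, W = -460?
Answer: 28514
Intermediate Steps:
z = -460
439*66 + z = 439*66 - 460 = 28974 - 460 = 28514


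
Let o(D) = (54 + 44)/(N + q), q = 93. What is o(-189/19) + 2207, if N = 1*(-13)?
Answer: 88329/40 ≈ 2208.2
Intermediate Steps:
N = -13
o(D) = 49/40 (o(D) = (54 + 44)/(-13 + 93) = 98/80 = 98*(1/80) = 49/40)
o(-189/19) + 2207 = 49/40 + 2207 = 88329/40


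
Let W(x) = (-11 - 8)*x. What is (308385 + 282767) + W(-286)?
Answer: 596586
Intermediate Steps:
W(x) = -19*x
(308385 + 282767) + W(-286) = (308385 + 282767) - 19*(-286) = 591152 + 5434 = 596586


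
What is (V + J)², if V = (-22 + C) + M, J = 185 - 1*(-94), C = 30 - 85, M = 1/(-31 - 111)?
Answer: 822714489/20164 ≈ 40801.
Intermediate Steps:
M = -1/142 (M = 1/(-142) = -1/142 ≈ -0.0070423)
C = -55
J = 279 (J = 185 + 94 = 279)
V = -10935/142 (V = (-22 - 55) - 1/142 = -77 - 1/142 = -10935/142 ≈ -77.007)
(V + J)² = (-10935/142 + 279)² = (28683/142)² = 822714489/20164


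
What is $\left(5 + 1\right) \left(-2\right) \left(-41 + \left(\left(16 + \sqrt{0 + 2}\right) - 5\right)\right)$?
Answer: $360 - 12 \sqrt{2} \approx 343.03$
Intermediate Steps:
$\left(5 + 1\right) \left(-2\right) \left(-41 + \left(\left(16 + \sqrt{0 + 2}\right) - 5\right)\right) = 6 \left(-2\right) \left(-41 + \left(\left(16 + \sqrt{2}\right) - 5\right)\right) = - 12 \left(-41 + \left(11 + \sqrt{2}\right)\right) = - 12 \left(-30 + \sqrt{2}\right) = 360 - 12 \sqrt{2}$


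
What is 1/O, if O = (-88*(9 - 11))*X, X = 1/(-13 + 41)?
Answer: 7/44 ≈ 0.15909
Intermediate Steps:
X = 1/28 ≈ 0.035714
O = 44/7 (O = -88*(9 - 11)*(1/28) = -88*(-2)*(1/28) = 176*(1/28) = 44/7 ≈ 6.2857)
1/O = 1/(44/7) = 7/44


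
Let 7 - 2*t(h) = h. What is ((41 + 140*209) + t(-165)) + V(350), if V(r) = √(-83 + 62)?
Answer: 29387 + I*√21 ≈ 29387.0 + 4.5826*I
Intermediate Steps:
V(r) = I*√21 (V(r) = √(-21) = I*√21)
t(h) = 7/2 - h/2
((41 + 140*209) + t(-165)) + V(350) = ((41 + 140*209) + (7/2 - ½*(-165))) + I*√21 = ((41 + 29260) + (7/2 + 165/2)) + I*√21 = (29301 + 86) + I*√21 = 29387 + I*√21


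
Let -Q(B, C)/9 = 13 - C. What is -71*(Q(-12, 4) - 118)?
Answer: 14129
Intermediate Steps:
Q(B, C) = -117 + 9*C (Q(B, C) = -9*(13 - C) = -117 + 9*C)
-71*(Q(-12, 4) - 118) = -71*((-117 + 9*4) - 118) = -71*((-117 + 36) - 118) = -71*(-81 - 118) = -71*(-199) = 14129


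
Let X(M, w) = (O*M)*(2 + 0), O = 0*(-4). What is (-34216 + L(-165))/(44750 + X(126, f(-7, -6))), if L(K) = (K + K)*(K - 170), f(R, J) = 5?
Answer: 38167/22375 ≈ 1.7058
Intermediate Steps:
O = 0
X(M, w) = 0 (X(M, w) = (0*M)*(2 + 0) = 0*2 = 0)
L(K) = 2*K*(-170 + K) (L(K) = (2*K)*(-170 + K) = 2*K*(-170 + K))
(-34216 + L(-165))/(44750 + X(126, f(-7, -6))) = (-34216 + 2*(-165)*(-170 - 165))/(44750 + 0) = (-34216 + 2*(-165)*(-335))/44750 = (-34216 + 110550)*(1/44750) = 76334*(1/44750) = 38167/22375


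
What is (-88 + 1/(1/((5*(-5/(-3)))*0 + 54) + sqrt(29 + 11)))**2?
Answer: 105355907212036/13604656321 - 119722631904*sqrt(10)/13604656321 ≈ 7716.3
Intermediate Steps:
(-88 + 1/(1/((5*(-5/(-3)))*0 + 54) + sqrt(29 + 11)))**2 = (-88 + 1/(1/((5*(-5*(-1/3)))*0 + 54) + sqrt(40)))**2 = (-88 + 1/(1/((5*(5/3))*0 + 54) + 2*sqrt(10)))**2 = (-88 + 1/(1/((25/3)*0 + 54) + 2*sqrt(10)))**2 = (-88 + 1/(1/(0 + 54) + 2*sqrt(10)))**2 = (-88 + 1/(1/54 + 2*sqrt(10)))**2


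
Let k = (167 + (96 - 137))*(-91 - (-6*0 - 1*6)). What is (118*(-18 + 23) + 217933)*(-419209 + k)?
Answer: -93947189637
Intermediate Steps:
k = -10710 (k = (167 - 41)*(-91 - (0 - 6)) = 126*(-91 - 1*(-6)) = 126*(-91 + 6) = 126*(-85) = -10710)
(118*(-18 + 23) + 217933)*(-419209 + k) = (118*(-18 + 23) + 217933)*(-419209 - 10710) = (118*5 + 217933)*(-429919) = (590 + 217933)*(-429919) = 218523*(-429919) = -93947189637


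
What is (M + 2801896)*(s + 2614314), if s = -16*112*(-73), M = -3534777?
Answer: -2011853619530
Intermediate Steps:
s = 130816 (s = -1792*(-73) = 130816)
(M + 2801896)*(s + 2614314) = (-3534777 + 2801896)*(130816 + 2614314) = -732881*2745130 = -2011853619530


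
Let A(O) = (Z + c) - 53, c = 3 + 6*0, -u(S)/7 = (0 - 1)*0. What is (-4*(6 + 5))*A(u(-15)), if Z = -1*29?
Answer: 3476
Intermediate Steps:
Z = -29
u(S) = 0 (u(S) = -7*(0 - 1)*0 = -(-7)*0 = -7*0 = 0)
c = 3 (c = 3 + 0 = 3)
A(O) = -79 (A(O) = (-29 + 3) - 53 = -26 - 53 = -79)
(-4*(6 + 5))*A(u(-15)) = -4*(6 + 5)*(-79) = -4*11*(-79) = -44*(-79) = 3476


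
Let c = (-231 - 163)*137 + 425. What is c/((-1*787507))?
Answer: 53553/787507 ≈ 0.068003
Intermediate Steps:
c = -53553 (c = -394*137 + 425 = -53978 + 425 = -53553)
c/((-1*787507)) = -53553/((-1*787507)) = -53553/(-787507) = -53553*(-1/787507) = 53553/787507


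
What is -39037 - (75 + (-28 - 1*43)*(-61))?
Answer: -43443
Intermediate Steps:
-39037 - (75 + (-28 - 1*43)*(-61)) = -39037 - (75 + (-28 - 43)*(-61)) = -39037 - (75 - 71*(-61)) = -39037 - (75 + 4331) = -39037 - 1*4406 = -39037 - 4406 = -43443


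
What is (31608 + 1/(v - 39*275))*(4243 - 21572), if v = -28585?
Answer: -21531464090591/39310 ≈ -5.4773e+8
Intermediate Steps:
(31608 + 1/(v - 39*275))*(4243 - 21572) = (31608 + 1/(-28585 - 39*275))*(4243 - 21572) = (31608 + 1/(-28585 - 10725))*(-17329) = (31608 + 1/(-39310))*(-17329) = (31608 - 1/39310)*(-17329) = (1242510479/39310)*(-17329) = -21531464090591/39310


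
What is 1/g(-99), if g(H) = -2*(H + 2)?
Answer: 1/194 ≈ 0.0051546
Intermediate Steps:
g(H) = -4 - 2*H (g(H) = -2*(2 + H) = -4 - 2*H)
1/g(-99) = 1/(-4 - 2*(-99)) = 1/(-4 + 198) = 1/194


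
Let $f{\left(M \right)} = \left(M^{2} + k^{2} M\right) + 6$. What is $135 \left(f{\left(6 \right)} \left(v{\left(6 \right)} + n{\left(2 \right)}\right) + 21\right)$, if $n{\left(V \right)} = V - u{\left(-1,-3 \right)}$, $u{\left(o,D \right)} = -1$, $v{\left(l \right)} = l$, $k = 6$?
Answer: $316305$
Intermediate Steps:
$f{\left(M \right)} = 6 + M^{2} + 36 M$ ($f{\left(M \right)} = \left(M^{2} + 6^{2} M\right) + 6 = \left(M^{2} + 36 M\right) + 6 = 6 + M^{2} + 36 M$)
$n{\left(V \right)} = 1 + V$ ($n{\left(V \right)} = V - -1 = V + 1 = 1 + V$)
$135 \left(f{\left(6 \right)} \left(v{\left(6 \right)} + n{\left(2 \right)}\right) + 21\right) = 135 \left(\left(6 + 6^{2} + 36 \cdot 6\right) \left(6 + \left(1 + 2\right)\right) + 21\right) = 135 \left(\left(6 + 36 + 216\right) \left(6 + 3\right) + 21\right) = 135 \left(258 \cdot 9 + 21\right) = 135 \left(2322 + 21\right) = 135 \cdot 2343 = 316305$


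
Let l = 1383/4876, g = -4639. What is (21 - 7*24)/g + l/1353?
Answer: 325402751/10201513564 ≈ 0.031897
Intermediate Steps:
l = 1383/4876 (l = 1383*(1/4876) = 1383/4876 ≈ 0.28363)
(21 - 7*24)/g + l/1353 = (21 - 7*24)/(-4639) + (1383/4876)/1353 = (21 - 168)*(-1/4639) + (1383/4876)*(1/1353) = -147*(-1/4639) + 461/2199076 = 147/4639 + 461/2199076 = 325402751/10201513564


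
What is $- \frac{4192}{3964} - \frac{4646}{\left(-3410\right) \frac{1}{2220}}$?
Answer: $\frac{1021771924}{337931} \approx 3023.6$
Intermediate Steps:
$- \frac{4192}{3964} - \frac{4646}{\left(-3410\right) \frac{1}{2220}} = \left(-4192\right) \frac{1}{3964} - \frac{4646}{\left(-3410\right) \frac{1}{2220}} = - \frac{1048}{991} - \frac{4646}{- \frac{341}{222}} = - \frac{1048}{991} - - \frac{1031412}{341} = - \frac{1048}{991} + \frac{1031412}{341} = \frac{1021771924}{337931}$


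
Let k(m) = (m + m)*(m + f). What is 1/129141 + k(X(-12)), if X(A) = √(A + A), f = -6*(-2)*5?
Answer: -6198767/129141 + 240*I*√6 ≈ -48.0 + 587.88*I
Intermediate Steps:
f = 60 (f = 12*5 = 60)
X(A) = √2*√A (X(A) = √(2*A) = √2*√A)
k(m) = 2*m*(60 + m) (k(m) = (m + m)*(m + 60) = (2*m)*(60 + m) = 2*m*(60 + m))
1/129141 + k(X(-12)) = 1/129141 + 2*(√2*√(-12))*(60 + √2*√(-12)) = 1/129141 + 2*(√2*(2*I*√3))*(60 + √2*(2*I*√3)) = 1/129141 + 2*(2*I*√6)*(60 + 2*I*√6) = 1/129141 + 4*I*√6*(60 + 2*I*√6)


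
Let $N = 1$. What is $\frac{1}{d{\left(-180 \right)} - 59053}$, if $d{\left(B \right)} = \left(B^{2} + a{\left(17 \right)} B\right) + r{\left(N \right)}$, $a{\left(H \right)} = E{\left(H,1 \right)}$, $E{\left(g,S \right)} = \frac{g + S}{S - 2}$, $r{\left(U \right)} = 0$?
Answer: $- \frac{1}{23413} \approx -4.2711 \cdot 10^{-5}$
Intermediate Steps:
$E{\left(g,S \right)} = \frac{S + g}{-2 + S}$
$a{\left(H \right)} = -1 - H$ ($a{\left(H \right)} = \frac{1 + H}{-2 + 1} = \frac{1 + H}{-1} = - (1 + H) = -1 - H$)
$d{\left(B \right)} = B^{2} - 18 B$ ($d{\left(B \right)} = \left(B^{2} + \left(-1 - 17\right) B\right) + 0 = \left(B^{2} - 18 B\right) + 0 = B^{2} - 18 B$)
$\frac{1}{d{\left(-180 \right)} - 59053} = \frac{1}{- 180 \left(-18 - 180\right) - 59053} = \frac{1}{\left(-180\right) \left(-198\right) - 59053} = \frac{1}{35640 - 59053} = \frac{1}{-23413} = - \frac{1}{23413}$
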